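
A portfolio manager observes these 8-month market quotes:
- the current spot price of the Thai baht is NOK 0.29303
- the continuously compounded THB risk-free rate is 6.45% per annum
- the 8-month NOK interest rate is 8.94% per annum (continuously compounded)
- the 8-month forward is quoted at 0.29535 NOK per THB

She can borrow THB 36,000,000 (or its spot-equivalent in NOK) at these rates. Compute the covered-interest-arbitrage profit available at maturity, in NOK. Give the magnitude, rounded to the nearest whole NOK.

NOK 97,145

T = 8/12 years.
Invest the THB and cover forward: 36,000,000 × 1.0439378949 × 0.29535 = NOK 11,099,774.06.
Convert at spot and invest in NOK: 36,000,000 × 0.29303 × 1.0614118969 = NOK 11,196,919.01.
The quoted forward undervalues THB, so borrow THB, convert to NOK at spot, deposit the NOK at 8.94%, and buy THB forward at 0.29535 to cover the loan.
Profit = 11,196,919.01 − 11,099,774.06 = NOK 97,145.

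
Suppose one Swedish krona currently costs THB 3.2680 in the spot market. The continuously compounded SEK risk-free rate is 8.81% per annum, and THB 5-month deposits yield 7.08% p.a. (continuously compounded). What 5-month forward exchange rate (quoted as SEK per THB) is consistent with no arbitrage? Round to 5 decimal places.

T = 5/12 years.
Growth of 1 THB over T: e^(0.0708×5/12) = 1.0299394.
SEK growth factor: e^(0.0881×5/12) = 1.0373904.
CIP: F = S · (grow THB)/(grow SEK) = 3.268 × 1.0299394/1.0373904 = 3.244528 THB per SEK.
Quoted the other way: 1/3.244528 = 0.30821 SEK per THB.

0.30821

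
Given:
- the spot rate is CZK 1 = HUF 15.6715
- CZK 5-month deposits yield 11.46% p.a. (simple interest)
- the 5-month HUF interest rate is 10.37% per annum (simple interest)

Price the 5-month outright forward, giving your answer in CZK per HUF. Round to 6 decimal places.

T = 5/12 years.
Growth of 1 HUF over T: 1 + 0.1037×5/12 = 1.0432083.
CZK growth factor: 1 + 0.1146×5/12 = 1.047750.
Forward (HUF per CZK) = 15.6715 × 1.0432083 / 1.047750 = 15.60357.
Invert for CZK per HUF: 1 / 15.60357 = 0.064088.

0.064088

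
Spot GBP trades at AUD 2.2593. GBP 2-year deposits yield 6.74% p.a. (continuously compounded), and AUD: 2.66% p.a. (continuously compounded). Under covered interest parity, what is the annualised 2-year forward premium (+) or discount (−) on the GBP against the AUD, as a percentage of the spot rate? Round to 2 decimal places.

-3.92%

T = 2 years.
CIP forward (AUD per GBP) = 2.2593 × 1.0546406/1.1443079 = 2.0822626.
Annualised premium = (F − S)/S × (1/T) = (2.0822626 − 2.2593)/2.2593 ÷ 2 = -3.92%.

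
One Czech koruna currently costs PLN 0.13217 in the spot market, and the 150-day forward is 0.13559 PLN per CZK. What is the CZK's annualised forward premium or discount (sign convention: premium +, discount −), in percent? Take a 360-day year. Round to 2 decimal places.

+6.21%

T = 150/360 years.
Period premium: (0.13559 − 0.13217)/0.13217 = 0.0258758.
Annualise by dividing by T: 0.0258758 / (150/360) = 0.062102 → 6.21%.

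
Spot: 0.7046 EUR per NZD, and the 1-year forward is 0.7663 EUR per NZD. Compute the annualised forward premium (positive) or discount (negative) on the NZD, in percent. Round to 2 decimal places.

+8.76%

T = 1 year.
(F − S)/S = (0.7663 − 0.7046)/0.7046 = 0.0875674.
×(1/T) gives 8.76% p.a.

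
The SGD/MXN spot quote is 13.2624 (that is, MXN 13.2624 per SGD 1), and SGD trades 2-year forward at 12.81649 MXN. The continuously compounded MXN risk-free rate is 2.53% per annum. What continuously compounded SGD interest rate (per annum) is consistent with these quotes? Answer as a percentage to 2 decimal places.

4.24%

T = 2 years.
By CIP, F/S equals the MXN-to-SGD growth ratio: 12.81649/13.2624 = 0.9663779.
MXN growth factor: e^(0.0253×2) = 1.051902.
Hence g_SGD = 1.0884996.
r = ln(1.0884996)/2 = 0.042400 → 4.24%.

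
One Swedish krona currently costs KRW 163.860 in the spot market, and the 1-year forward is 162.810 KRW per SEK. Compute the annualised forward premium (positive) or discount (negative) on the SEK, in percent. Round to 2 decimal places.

T = 1 year.
SEK trades forward at -0.64079% vs spot over the period.
Per annum: -0.0064079 / 1 = -0.006408 = -0.64%.

-0.64%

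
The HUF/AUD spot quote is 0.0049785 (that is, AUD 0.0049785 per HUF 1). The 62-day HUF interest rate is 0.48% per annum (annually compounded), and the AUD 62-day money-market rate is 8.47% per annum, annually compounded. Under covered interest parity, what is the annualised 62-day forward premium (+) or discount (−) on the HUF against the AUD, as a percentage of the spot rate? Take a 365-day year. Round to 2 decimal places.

+7.70%

T = 62/365 years.
CIP forward (AUD per HUF) = 0.0049785 × 1.0139063/1.0008137 = 0.0050436285.
Annualised premium = (F − S)/S × (1/T) = (0.0050436285 − 0.0049785)/0.0049785 ÷ (62/365) = 7.70%.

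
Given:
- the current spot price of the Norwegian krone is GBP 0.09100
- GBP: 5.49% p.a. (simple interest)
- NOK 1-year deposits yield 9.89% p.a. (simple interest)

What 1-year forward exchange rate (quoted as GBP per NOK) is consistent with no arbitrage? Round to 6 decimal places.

T = 1 year.
GBP accumulates by 1 + 0.0549×1 = 1.054900.
Growth of 1 NOK over T: 1 + 0.0989×1 = 1.098900.
CIP: F = S · (grow GBP)/(grow NOK) = 0.091 × 1.054900/1.098900 = 0.08735636 GBP per NOK.

0.087356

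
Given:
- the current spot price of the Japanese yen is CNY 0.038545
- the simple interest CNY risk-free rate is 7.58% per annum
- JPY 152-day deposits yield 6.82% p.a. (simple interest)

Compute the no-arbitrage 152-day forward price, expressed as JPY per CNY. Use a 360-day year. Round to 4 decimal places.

25.8630

T = 152/360 years.
CNY growth factor: 1 + 0.0758×152/360 = 1.03200444.
JPY accumulates by 1 + 0.0682×152/360 = 1.02879556.
CIP: F = S · (grow CNY)/(grow JPY) = 0.038545 × 1.03200444/1.02879556 = 0.038665224 CNY per JPY.
Invert for JPY per CNY: 1 / 0.038665224 = 25.8630.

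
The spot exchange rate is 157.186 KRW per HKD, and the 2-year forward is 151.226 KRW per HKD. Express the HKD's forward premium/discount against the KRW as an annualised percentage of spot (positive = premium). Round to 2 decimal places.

-1.90%

T = 2 years.
Period premium: (151.226 − 157.186)/157.186 = -0.0379169.
×(1/T) gives -1.90% p.a.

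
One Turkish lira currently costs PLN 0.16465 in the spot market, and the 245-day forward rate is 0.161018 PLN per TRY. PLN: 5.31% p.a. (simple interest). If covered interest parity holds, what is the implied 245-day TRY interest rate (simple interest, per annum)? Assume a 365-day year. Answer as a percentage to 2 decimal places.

8.79%

T = 245/365 years.
F/S = 0.161018/0.16465 = 0.9779411 = (growth of PLN) / (growth of TRY).
The PLN side grows by 1 + 0.0531×245/365 = 1.0356425.
So the TRY growth factor = 1.0590029.
r = (1.0590029 − 1)/(245/365) = 0.087902 → 8.79%.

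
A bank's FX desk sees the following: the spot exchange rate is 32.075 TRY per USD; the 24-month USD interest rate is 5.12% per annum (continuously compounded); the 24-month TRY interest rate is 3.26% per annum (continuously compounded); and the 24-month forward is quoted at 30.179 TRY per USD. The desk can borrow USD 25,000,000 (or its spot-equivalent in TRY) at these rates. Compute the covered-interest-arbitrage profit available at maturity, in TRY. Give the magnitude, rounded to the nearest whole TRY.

T = 2 years.
Route A — deposit USD, sell forward: 25,000,000 × 1.10782651372 × 30.179 = TRY 835,827,408.94.
Route B — convert at spot, deposit TRY: 25,000,000 × 32.075 × 1.06737247753 = TRY 855,899,305.42.
The quoted forward undervalues USD, so borrow USD, convert to TRY at spot, deposit the TRY at 3.26%, and buy USD forward at 30.179 to cover the loan.
Profit = 855,899,305.42 − 835,827,408.94 = TRY 20,071,896.

TRY 20,071,896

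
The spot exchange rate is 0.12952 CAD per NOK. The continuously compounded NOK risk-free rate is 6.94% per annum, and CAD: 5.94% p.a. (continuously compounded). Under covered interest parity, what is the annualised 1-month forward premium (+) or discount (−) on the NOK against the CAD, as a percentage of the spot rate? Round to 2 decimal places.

-1.00%

T = 1/12 years.
CIP forward (CAD per NOK) = 0.12952 × 1.0049623/1.0058001 = 0.12941211.
Annualised premium = (F − S)/S × (1/T) = (0.12941211 − 0.12952)/0.12952 ÷ (1/12) = -1.00%.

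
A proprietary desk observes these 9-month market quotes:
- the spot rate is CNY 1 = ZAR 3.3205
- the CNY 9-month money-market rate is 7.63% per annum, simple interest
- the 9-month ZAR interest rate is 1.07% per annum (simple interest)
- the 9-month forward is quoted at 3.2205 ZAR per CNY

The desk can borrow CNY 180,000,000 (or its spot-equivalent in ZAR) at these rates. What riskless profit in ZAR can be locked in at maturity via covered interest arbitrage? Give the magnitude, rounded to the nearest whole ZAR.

ZAR 10,376,298

T = 9/12 years.
Route A — deposit CNY, sell forward: 180,000,000 × 1.057225 × 3.2205 = ZAR 612,862,760.25.
Route B — convert at spot, deposit ZAR: 180,000,000 × 3.3205 × 1.008025 = ZAR 602,486,462.25.
The quoted forward overvalues CNY, so borrow ZAR, buy CNY at spot, deposit the CNY at 7.63%, and sell the proceeds forward at 3.2205.
Arbitrage profit = |612,862,760.25 − 602,486,462.25| = ZAR 10,376,298.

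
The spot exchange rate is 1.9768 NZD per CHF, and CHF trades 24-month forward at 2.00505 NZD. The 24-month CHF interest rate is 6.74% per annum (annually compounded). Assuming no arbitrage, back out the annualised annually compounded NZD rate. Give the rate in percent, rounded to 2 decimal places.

T = 2 years.
F/S = 2.00505/1.9768 = 1.0142908 = (growth of NZD) / (growth of CHF).
The CHF side grows by (1 + 0.0674)^2 = 1.1393428.
Hence g_NZD = 1.1556249.
r = 1.1556249^(1/2) − 1 = 0.075000 → 7.50%.

7.50%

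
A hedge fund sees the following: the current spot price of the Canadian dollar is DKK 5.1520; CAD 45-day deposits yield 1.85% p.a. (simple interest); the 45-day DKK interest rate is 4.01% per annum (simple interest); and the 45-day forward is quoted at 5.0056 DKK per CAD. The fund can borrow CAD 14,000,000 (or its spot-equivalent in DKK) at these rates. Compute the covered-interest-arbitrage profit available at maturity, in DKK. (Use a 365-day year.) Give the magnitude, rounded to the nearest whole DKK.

T = 45/365 years.
Invest the CAD and cover forward: 14,000,000 × 1.0022808219 × 5.0056 = DKK 70,238,236.35.
Convert at spot and invest in DKK: 14,000,000 × 5.1520 × 1.0049438356 = DKK 72,484,588.97.
The quoted forward undervalues CAD, so borrow CAD, convert to DKK at spot, deposit the DKK at 4.01%, and buy CAD forward at 5.0056 to cover the loan.
Profit = 72,484,588.97 − 70,238,236.35 = DKK 2,246,353.

DKK 2,246,353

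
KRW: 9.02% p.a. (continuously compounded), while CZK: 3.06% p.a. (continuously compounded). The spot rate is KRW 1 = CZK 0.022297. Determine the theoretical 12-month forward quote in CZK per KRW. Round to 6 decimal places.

T = 1 year.
CZK accumulates by e^(0.0306×1) = 1.031073.
Growth of 1 KRW over T: e^(0.0902×1) = 1.0943931.
So F = 0.022297 × 1.031073 / 1.0943931 = 0.02100693 (CZK/KRW).

0.021007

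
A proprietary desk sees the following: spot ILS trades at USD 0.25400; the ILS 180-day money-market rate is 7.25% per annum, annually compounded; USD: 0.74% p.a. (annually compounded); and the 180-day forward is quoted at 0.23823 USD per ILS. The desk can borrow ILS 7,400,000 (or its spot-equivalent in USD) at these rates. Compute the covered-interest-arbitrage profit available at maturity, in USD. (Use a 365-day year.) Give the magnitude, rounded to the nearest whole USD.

USD 61,632

T = 180/365 years.
Invest the ILS and cover forward: 7,400,000 × 1.035119404 × 0.23823 = USD 1,824,814.07.
Convert at spot and invest in USD: 7,400,000 × 0.25400 × 1.003642497 = USD 1,886,446.44.
The quoted forward undervalues ILS, so borrow ILS, convert to USD at spot, deposit the USD at 0.74%, and buy ILS forward at 0.23823 to cover the loan.
Arbitrage profit = |1,824,814.07 − 1,886,446.44| = USD 61,632.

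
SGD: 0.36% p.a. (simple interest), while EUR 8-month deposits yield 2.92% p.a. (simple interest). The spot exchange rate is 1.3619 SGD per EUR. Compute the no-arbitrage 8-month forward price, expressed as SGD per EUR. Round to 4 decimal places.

T = 8/12 years.
Growth of 1 SGD over T: 1 + 0.0036×8/12 = 1.002400.
EUR accumulates by 1 + 0.0292×8/12 = 1.0194667.
So F = 1.3619 × 1.002400 / 1.0194667 = 1.339101 (SGD/EUR).

1.3391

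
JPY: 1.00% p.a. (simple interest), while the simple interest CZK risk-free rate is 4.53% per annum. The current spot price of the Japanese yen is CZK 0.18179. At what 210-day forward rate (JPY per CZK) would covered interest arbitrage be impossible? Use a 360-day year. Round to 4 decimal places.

5.3905

T = 210/360 years.
CZK accumulates by 1 + 0.0453×210/360 = 1.026425.
JPY accumulates by 1 + 0.0100×210/360 = 1.0058333.
Forward (CZK per JPY) = 0.18179 × 1.026425 / 1.0058333 = 0.1855117.
Quoted the other way: 1/0.1855117 = 5.3905 JPY per CZK.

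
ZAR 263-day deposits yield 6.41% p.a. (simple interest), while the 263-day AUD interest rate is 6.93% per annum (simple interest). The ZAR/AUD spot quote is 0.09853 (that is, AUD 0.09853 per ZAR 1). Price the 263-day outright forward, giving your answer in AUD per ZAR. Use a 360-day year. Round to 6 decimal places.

T = 263/360 years.
AUD accumulates by 1 + 0.0693×263/360 = 1.0506275.
Growth of 1 ZAR over T: 1 + 0.0641×263/360 = 1.0468286.
Forward (AUD per ZAR) = 0.09853 × 1.0506275 / 1.0468286 = 0.09888756.

0.098888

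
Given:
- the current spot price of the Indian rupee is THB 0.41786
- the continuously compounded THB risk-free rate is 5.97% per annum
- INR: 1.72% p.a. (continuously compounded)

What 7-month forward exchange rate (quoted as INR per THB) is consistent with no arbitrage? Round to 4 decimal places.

T = 7/12 years.
THB accumulates by e^(0.0597×7/12) = 1.0354385.
Growth of 1 INR over T: e^(0.0172×7/12) = 1.0100838.
Forward (THB per INR) = 0.41786 × 1.0354385 / 1.0100838 = 0.4283489.
Quoted the other way: 1/0.4283489 = 2.3345 INR per THB.

2.3345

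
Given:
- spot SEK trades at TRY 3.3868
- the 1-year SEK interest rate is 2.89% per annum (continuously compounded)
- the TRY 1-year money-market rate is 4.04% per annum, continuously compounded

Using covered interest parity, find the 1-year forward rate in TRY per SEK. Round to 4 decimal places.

T = 1 year.
TRY accumulates by e^(0.0404×1) = 1.0412272.
SEK accumulates by e^(0.0289×1) = 1.0293217.
Forward (TRY per SEK) = 3.3868 × 1.0412272 / 1.0293217 = 3.425973.

3.4260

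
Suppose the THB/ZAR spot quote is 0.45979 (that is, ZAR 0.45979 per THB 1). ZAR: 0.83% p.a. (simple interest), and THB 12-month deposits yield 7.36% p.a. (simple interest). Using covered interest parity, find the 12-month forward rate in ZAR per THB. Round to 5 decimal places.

0.43182

T = 1 year.
Growth of 1 ZAR over T: 1 + 0.0083×1 = 1.008300.
THB growth factor: 1 + 0.0736×1 = 1.073600.
Forward (ZAR per THB) = 0.45979 × 1.008300 / 1.073600 = 0.4318240.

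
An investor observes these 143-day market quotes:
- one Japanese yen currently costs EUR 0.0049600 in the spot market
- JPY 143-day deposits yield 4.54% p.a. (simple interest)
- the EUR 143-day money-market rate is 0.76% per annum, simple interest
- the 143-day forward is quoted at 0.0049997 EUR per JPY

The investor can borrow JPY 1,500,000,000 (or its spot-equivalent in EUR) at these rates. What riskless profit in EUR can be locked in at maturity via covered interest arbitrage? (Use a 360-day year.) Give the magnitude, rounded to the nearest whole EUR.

EUR 172,336

T = 143/360 years.
Invest the JPY and cover forward: 1,500,000,000 × 1.018033889 × 0.0049997 = EUR 7,634,796.05.
Convert at spot and invest in EUR: 1,500,000,000 × 0.0049600 × 1.003018889 = EUR 7,462,460.53.
The quoted forward overvalues JPY, so borrow EUR, buy JPY at spot, deposit the JPY at 4.54%, and sell the proceeds forward at 0.0049997.
Profit = 7,634,796.05 − 7,462,460.53 = EUR 172,336.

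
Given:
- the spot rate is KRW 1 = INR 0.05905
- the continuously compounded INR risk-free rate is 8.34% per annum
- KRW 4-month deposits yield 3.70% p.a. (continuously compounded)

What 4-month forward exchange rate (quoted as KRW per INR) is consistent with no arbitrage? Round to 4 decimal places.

T = 4/12 years.
INR growth factor: e^(0.0834×4/12) = 1.02819003.
KRW accumulates by e^(0.0370×4/12) = 1.0124097.
Forward (INR per KRW) = 0.05905 × 1.02819003 / 1.0124097 = 0.059970407.
Invert for KRW per INR: 1 / 0.059970407 = 16.6749.

16.6749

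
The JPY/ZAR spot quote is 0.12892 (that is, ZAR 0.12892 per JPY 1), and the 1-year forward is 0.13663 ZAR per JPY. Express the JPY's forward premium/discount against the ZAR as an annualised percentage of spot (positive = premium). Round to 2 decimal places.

T = 1 year.
JPY trades forward at +5.98045% vs spot over the period.
×(1/T) gives 5.98% p.a.

+5.98%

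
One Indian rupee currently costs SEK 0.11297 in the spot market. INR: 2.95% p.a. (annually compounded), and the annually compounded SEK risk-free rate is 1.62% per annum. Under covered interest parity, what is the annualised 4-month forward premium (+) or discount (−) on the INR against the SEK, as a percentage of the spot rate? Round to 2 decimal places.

T = 4/12 years.
No-arbitrage forward: 0.11297 × 1.0053711 / 1.0097382 = 0.11248141 SEK/INR.
(F − S)/S ÷ T = (0.11248141 − 0.11297)/0.11297/(4/12) = -0.012975 → -1.30%.

-1.30%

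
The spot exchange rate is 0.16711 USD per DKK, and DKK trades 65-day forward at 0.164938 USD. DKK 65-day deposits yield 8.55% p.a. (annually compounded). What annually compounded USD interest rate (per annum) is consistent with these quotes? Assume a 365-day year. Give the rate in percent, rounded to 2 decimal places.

0.86%

T = 65/365 years.
By CIP, F/S equals the USD-to-DKK growth ratio: 0.164938/0.16711 = 0.9870026.
DKK growth factor: (1 + 0.0855)^(65/365) = 1.0147172.
Hence g_USD = 1.0015285.
r = 1.0015285^(365/65) − 1 = 0.008613 → 0.86%.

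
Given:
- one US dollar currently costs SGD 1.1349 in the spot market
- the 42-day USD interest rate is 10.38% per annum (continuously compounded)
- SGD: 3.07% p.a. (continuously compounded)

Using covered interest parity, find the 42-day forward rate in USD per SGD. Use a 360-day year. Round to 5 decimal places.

T = 42/360 years.
Growth of 1 SGD over T: e^(0.0307×42/360) = 1.0035881.
USD growth factor: e^(0.1038×42/360) = 1.0121836.
CIP: F = S · (grow SGD)/(grow USD) = 1.1349 × 1.0035881/1.0121836 = 1.125262 SGD per USD.
Invert for USD per SGD: 1 / 1.125262 = 0.88868.

0.88868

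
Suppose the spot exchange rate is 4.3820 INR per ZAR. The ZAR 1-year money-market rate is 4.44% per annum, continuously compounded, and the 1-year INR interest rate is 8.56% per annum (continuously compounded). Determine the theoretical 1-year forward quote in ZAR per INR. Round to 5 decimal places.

T = 1 year.
INR growth factor: e^(0.0856×1) = 1.0893705.
ZAR growth factor: e^(0.0444×1) = 1.0454004.
Forward (INR per ZAR) = 4.382 × 1.0893705 / 1.0454004 = 4.566309.
Quoted the other way: 1/4.566309 = 0.21900 ZAR per INR.

0.21900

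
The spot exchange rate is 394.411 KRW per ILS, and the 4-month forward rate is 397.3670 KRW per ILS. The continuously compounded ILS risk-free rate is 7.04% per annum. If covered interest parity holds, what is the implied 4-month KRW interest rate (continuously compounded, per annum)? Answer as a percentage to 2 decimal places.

T = 4/12 years.
F/S = 397.367/394.411 = 1.0074947 = (growth of KRW) / (growth of ILS).
The ILS side grows by e^(0.0704×4/12) = 1.0237442.
So the KRW growth factor = 1.0314169.
r = ln(1.0314169)/(4/12) = 0.092800 → 9.28%.

9.28%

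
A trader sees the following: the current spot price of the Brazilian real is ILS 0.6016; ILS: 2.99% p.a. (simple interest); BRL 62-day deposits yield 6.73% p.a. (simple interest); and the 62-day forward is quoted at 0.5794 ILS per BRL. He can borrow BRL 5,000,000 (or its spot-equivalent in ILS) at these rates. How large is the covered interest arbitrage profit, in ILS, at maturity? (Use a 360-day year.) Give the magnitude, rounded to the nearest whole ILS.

ILS 92,912

T = 62/360 years.
Route A — deposit BRL, sell forward: 5,000,000 × 1.011590556 × 0.5794 = ILS 2,930,577.84.
Route B — convert at spot, deposit ILS: 5,000,000 × 0.6016 × 1.005149444 = ILS 3,023,489.53.
The quoted forward undervalues BRL, so borrow BRL, convert to ILS at spot, deposit the ILS at 2.99%, and buy BRL forward at 0.5794 to cover the loan.
The gap between the two covered legs is ILS 92,912.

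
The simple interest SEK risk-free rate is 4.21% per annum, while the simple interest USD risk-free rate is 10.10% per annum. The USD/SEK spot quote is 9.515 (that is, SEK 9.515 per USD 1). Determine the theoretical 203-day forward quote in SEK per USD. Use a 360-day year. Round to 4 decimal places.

T = 203/360 years.
Growth of 1 SEK over T: 1 + 0.0421×203/360 = 1.0237397.
USD accumulates by 1 + 0.1010×203/360 = 1.0569528.
So F = 9.515 × 1.0237397 / 1.0569528 = 9.216006 (SEK/USD).

9.2160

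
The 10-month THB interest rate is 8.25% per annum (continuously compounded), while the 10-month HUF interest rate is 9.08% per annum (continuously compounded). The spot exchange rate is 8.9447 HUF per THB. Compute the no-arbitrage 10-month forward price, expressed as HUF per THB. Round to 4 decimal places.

T = 10/12 years.
HUF growth factor: e^(0.0908×10/12) = 1.078603.
THB accumulates by e^(0.0825×10/12) = 1.0711684.
CIP: F = S · (grow HUF)/(grow THB) = 8.9447 × 1.078603/1.0711684 = 9.006782 HUF per THB.

9.0068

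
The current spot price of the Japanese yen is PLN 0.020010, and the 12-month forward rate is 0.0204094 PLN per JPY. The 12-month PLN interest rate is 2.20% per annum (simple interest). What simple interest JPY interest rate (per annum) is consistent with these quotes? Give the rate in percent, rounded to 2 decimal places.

T = 1 year.
CIP gives F = S · g_PLN/g_JPY, so g_PLN/g_JPY = 0.0204094/0.02001 = 1.0199600.
PLN growth factor: 1 + 0.0220×1 = 1.022000.
So the JPY growth factor = 1.0020001.
(1.0020001 − 1)/T = 0.002000, i.e. 0.20%.

0.20%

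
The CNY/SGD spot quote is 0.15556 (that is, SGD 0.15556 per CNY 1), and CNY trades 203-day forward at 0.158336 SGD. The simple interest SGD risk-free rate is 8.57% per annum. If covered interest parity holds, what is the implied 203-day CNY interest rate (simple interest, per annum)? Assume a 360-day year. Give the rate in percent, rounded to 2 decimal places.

5.31%

T = 203/360 years.
F/S = 0.158336/0.15556 = 1.0178452 = (growth of SGD) / (growth of CNY).
SGD growth factor: 1 + 0.0857×203/360 = 1.0483253.
Hence g_CNY = 1.0299457.
(1.0299457 − 1)/T = 0.053106, i.e. 5.31%.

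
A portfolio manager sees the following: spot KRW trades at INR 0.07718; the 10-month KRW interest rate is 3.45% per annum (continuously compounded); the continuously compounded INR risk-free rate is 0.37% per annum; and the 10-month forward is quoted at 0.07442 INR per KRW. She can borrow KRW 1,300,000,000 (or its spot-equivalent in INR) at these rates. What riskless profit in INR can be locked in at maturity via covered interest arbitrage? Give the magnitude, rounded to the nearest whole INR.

INR 1,076,024

T = 10/12 years.
Route A — deposit KRW, sell forward: 1,300,000,000 × 1.02916727049 × 0.07442 = INR 99,567,816.75.
Route B — convert at spot, deposit INR: 1,300,000,000 × 0.07718 × 1.00308809169 = INR 100,643,840.59.
The quoted forward undervalues KRW, so borrow KRW, convert to INR at spot, deposit the INR at 0.37%, and buy KRW forward at 0.07442 to cover the loan.
Profit = 100,643,840.59 − 99,567,816.75 = INR 1,076,024.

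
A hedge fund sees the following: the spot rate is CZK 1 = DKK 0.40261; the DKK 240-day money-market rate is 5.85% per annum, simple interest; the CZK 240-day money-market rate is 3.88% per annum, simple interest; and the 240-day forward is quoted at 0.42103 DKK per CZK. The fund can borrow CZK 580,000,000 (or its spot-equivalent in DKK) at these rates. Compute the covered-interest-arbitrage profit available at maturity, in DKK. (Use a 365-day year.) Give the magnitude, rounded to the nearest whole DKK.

T = 240/365 years.
Route A — deposit CZK, sell forward: 580,000,000 × 1.02551232877 × 0.42103 = DKK 250,427,444.35.
Route B — convert at spot, deposit DKK: 580,000,000 × 0.40261 × 1.03846575342 = DKK 242,496,084.25.
The quoted forward overvalues CZK, so borrow DKK, buy CZK at spot, deposit the CZK at 3.88%, and sell the proceeds forward at 0.42103.
The gap between the two covered legs is DKK 7,931,360.

DKK 7,931,360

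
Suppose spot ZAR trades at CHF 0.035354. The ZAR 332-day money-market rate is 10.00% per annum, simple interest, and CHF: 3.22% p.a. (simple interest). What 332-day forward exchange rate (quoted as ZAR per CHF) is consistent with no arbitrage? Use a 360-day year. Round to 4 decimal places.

30.0029

T = 332/360 years.
Growth of 1 CHF over T: 1 + 0.0322×332/360 = 1.02969556.
ZAR accumulates by 1 + 0.1000×332/360 = 1.09222222.
So F = 0.035354 × 1.02969556 / 1.09222222 = 0.033330083 (CHF/ZAR).
Invert for ZAR per CHF: 1 / 0.033330083 = 30.0029.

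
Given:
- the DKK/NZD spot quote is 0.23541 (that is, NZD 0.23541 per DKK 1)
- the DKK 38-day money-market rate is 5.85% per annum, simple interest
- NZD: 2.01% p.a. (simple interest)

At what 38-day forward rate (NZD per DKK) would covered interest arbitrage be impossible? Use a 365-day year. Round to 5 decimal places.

T = 38/365 years.
NZD accumulates by 1 + 0.0201×38/365 = 1.0020926.
Growth of 1 DKK over T: 1 + 0.0585×38/365 = 1.0060904.
CIP: F = S · (grow NZD)/(grow DKK) = 0.23541 × 1.0020926/1.0060904 = 0.2344746 NZD per DKK.

0.23447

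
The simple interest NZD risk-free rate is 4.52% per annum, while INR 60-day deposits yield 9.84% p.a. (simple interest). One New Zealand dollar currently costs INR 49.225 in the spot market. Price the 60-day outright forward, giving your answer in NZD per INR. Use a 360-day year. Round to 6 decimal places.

T = 60/360 years.
INR growth factor: 1 + 0.0984×60/360 = 1.016400.
NZD accumulates by 1 + 0.0452×60/360 = 1.0075333.
So F = 49.225 × 1.016400 / 1.0075333 = 49.65820 (INR/NZD).
Invert for NZD per INR: 1 / 49.65820 = 0.020138.

0.020138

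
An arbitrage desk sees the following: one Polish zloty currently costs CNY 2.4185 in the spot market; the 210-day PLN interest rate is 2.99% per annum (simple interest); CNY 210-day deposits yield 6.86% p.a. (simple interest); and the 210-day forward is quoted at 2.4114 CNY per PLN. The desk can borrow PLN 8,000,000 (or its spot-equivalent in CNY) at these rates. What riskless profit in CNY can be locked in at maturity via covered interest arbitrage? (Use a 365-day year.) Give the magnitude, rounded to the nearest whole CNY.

CNY 488,575

T = 210/365 years.
Route A — deposit PLN, sell forward: 8,000,000 × 1.0172027397 × 2.4114 = CNY 19,623,061.49.
Route B — convert at spot, deposit CNY: 8,000,000 × 2.4185 × 1.0394684932 = CNY 20,111,636.41.
The quoted forward undervalues PLN, so borrow PLN, convert to CNY at spot, deposit the CNY at 6.86%, and buy PLN forward at 2.4114 to cover the loan.
Profit = 20,111,636.41 − 19,623,061.49 = CNY 488,575.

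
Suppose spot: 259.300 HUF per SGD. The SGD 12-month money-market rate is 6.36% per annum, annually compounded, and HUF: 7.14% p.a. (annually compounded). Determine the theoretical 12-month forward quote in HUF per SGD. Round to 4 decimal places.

261.2016

T = 1 year.
HUF accumulates by (1 + 0.0714)^1 = 1.071400.
Growth of 1 SGD over T: (1 + 0.0636)^1 = 1.063600.
So F = 259.3 × 1.071400 / 1.063600 = 261.201598 (HUF/SGD).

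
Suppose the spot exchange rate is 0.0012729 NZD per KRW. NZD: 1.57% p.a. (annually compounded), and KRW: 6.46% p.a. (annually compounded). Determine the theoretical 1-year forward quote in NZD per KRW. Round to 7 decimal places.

0.0012144

T = 1 year.
Growth of 1 NZD over T: (1 + 0.0157)^1 = 1.015700.
KRW accumulates by (1 + 0.0646)^1 = 1.064600.
Forward (NZD per KRW) = 0.0012729 × 1.015700 / 1.064600 = 0.001214432.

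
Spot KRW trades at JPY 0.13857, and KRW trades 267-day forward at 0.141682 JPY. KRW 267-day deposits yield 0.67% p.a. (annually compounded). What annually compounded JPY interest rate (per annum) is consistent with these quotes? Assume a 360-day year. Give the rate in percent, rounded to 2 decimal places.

3.73%

T = 267/360 years.
By CIP, F/S equals the JPY-to-KRW growth ratio: 0.141682/0.13857 = 1.0224580.
The KRW side grows by (1 + 0.0067)^(267/360) = 1.0049649.
So the JPY growth factor = 1.0275344.
r = 1.0275344^(360/267) − 1 = 0.037302 → 3.73%.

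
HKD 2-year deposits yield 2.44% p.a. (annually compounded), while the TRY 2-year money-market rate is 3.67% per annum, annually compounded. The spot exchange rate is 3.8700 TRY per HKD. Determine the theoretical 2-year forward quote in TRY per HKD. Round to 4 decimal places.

3.9635

T = 2 years.
Growth of 1 TRY over T: (1 + 0.0367)^2 = 1.0747469.
HKD accumulates by (1 + 0.0244)^2 = 1.0493954.
Forward (TRY per HKD) = 3.87 × 1.0747469 / 1.0493954 = 3.963492.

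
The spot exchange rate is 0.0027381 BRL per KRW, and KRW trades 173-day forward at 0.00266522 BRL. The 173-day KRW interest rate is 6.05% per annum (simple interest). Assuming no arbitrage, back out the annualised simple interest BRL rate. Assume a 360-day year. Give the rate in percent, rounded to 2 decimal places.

0.35%

T = 173/360 years.
CIP gives F = S · g_BRL/g_KRW, so g_BRL/g_KRW = 0.00266522/0.0027381 = 0.9733830.
The KRW side grows by 1 + 0.0605×173/360 = 1.0290736.
So the BRL growth factor = 1.0016827.
(1.0016827 − 1)/T = 0.003502, i.e. 0.35%.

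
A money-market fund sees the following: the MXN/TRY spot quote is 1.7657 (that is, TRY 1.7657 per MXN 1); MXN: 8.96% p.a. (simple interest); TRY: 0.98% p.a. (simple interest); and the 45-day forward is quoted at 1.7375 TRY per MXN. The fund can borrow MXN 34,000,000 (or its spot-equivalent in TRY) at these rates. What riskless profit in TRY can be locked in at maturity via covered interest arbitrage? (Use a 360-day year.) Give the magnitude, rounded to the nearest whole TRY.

T = 45/360 years.
Keep in MXN, deliver into the forward: 34,000,000·1.011200·1.7375 = TRY 59,736,640.00.
Swap to TRY now, deposit: 34,000,000·1.7657·1.001225 = TRY 60,107,341.41.
The quoted forward undervalues MXN, so borrow MXN, convert to TRY at spot, deposit the TRY at 0.98%, and buy MXN forward at 1.7375 to cover the loan.
Profit = 60,107,341.41 − 59,736,640.00 = TRY 370,701.

TRY 370,701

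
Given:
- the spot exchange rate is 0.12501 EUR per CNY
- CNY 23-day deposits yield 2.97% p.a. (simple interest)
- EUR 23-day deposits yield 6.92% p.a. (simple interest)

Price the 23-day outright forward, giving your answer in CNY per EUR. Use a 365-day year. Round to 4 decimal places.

7.9795

T = 23/365 years.
Growth of 1 EUR over T: 1 + 0.0692×23/365 = 1.0043605.
CNY accumulates by 1 + 0.0297×23/365 = 1.0018715.
CIP: F = S · (grow EUR)/(grow CNY) = 0.12501 × 1.0043605/1.0018715 = 0.1253206 EUR per CNY.
Invert for CNY per EUR: 1 / 0.1253206 = 7.9795.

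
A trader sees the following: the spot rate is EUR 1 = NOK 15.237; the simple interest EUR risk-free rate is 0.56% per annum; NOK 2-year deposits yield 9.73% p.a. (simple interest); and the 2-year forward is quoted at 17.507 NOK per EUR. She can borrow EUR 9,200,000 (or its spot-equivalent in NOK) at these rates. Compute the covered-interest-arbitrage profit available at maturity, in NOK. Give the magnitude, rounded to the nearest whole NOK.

NOK 4,591,185

T = 2 years.
Invest the EUR and cover forward: 9,200,000 × 1.011200 × 17.507 = NOK 162,868,321.28.
Convert at spot and invest in NOK: 9,200,000 × 15.237 × 1.194600 = NOK 167,459,505.84.
The quoted forward undervalues EUR, so borrow EUR, convert to NOK at spot, deposit the NOK at 9.73%, and buy EUR forward at 17.507 to cover the loan.
Arbitrage profit = |162,868,321.28 − 167,459,505.84| = NOK 4,591,185.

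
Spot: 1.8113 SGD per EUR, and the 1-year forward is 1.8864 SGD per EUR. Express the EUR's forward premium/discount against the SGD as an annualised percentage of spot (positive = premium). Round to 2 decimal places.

T = 1 year.
Period premium: (1.8864 − 1.8113)/1.8113 = 0.0414619.
Per annum: 0.0414619 / 1 = 0.041462 = 4.15%.

+4.15%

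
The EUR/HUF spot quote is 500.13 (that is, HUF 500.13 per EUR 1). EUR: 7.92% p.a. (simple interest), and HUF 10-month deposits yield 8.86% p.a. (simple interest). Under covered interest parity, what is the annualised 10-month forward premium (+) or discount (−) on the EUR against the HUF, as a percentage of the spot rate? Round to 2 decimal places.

+0.88%

T = 10/12 years.
CIP forward (HUF per EUR) = 500.13 × 1.0738333/1.066000 = 503.80511.
(F − S)/S ÷ T = (503.80511 − 500.13)/500.13/(10/12) = 0.008818 → 0.88%.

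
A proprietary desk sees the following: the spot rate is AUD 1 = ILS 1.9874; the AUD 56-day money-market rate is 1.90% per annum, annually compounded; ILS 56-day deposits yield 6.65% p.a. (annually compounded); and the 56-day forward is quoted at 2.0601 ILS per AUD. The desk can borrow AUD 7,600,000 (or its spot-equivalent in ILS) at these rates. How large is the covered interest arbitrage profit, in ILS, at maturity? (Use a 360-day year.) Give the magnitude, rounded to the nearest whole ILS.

ILS 446,398

T = 56/360 years.
Route A — deposit AUD, sell forward: 7,600,000 × 1.0029321187 × 2.0601 = ILS 15,702,667.48.
Route B — convert at spot, deposit ILS: 7,600,000 × 1.9874 × 1.0100653362 = ILS 15,256,269.25.
The quoted forward overvalues AUD, so borrow ILS, buy AUD at spot, deposit the AUD at 1.90%, and sell the proceeds forward at 2.0601.
The gap between the two covered legs is ILS 446,398.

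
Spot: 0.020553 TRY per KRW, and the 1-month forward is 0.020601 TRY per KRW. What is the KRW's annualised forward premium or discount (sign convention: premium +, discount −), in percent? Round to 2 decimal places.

T = 1/12 years.
KRW trades forward at +0.23354% vs spot over the period.
Annualise by dividing by T: 0.0023354 / (1/12) = 0.028025 → 2.80%.

+2.80%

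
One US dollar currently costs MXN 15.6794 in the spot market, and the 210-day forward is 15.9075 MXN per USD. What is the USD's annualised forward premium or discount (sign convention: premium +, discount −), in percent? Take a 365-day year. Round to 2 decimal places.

T = 210/365 years.
Period premium: (15.9075 − 15.6794)/15.6794 = 0.0145478.
Per annum: 0.0145478 / (210/365) = 0.025285 = 2.53%.

+2.53%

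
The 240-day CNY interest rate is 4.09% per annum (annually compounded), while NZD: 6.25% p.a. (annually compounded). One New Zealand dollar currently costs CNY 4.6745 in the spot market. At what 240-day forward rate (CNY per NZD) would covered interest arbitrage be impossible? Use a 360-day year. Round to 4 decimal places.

T = 240/360 years.
Growth of 1 CNY over T: (1 + 0.0409)^(240/360) = 1.0270841.
NZD accumulates by (1 + 0.0625)^(240/360) = 1.0412443.
So F = 4.6745 × 1.0270841 / 1.0412443 = 4.610930 (CNY/NZD).

4.6109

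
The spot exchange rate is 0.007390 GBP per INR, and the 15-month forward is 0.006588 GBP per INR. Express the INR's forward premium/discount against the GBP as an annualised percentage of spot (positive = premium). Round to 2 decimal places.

-8.68%

T = 15/12 years.
Period premium: (0.006588 − 0.00739)/0.00739 = -0.1085250.
×(1/T) gives -8.68% p.a.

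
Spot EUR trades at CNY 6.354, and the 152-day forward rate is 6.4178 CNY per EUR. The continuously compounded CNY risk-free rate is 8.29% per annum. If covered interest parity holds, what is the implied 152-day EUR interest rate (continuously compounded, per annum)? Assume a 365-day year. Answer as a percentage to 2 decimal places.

5.89%

T = 152/365 years.
F/S = 6.4178/6.354 = 1.0100409 = (growth of CNY) / (growth of EUR).
CNY growth factor: e^(0.0829×152/365) = 1.0351256.
Hence g_EUR = 1.0248353.
r = ln(1.0248353)/(152/365) = 0.058909 → 5.89%.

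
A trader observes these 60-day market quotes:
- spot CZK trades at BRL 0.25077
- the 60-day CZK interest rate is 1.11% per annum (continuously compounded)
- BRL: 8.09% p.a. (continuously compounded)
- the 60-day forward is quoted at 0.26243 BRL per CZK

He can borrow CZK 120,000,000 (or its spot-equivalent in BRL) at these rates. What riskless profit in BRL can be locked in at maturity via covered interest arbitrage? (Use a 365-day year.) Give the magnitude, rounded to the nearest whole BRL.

T = 60/365 years.
Route A — deposit CZK, sell forward: 120,000,000 × 1.0018263232 × 0.26243 = BRL 31,549,113.84.
Route B — convert at spot, deposit BRL: 120,000,000 × 0.25077 × 1.0133874502 = BRL 30,495,260.51.
The quoted forward overvalues CZK, so borrow BRL, buy CZK at spot, deposit the CZK at 1.11%, and sell the proceeds forward at 0.26243.
Profit = 31,549,113.84 − 30,495,260.51 = BRL 1,053,853.

BRL 1,053,853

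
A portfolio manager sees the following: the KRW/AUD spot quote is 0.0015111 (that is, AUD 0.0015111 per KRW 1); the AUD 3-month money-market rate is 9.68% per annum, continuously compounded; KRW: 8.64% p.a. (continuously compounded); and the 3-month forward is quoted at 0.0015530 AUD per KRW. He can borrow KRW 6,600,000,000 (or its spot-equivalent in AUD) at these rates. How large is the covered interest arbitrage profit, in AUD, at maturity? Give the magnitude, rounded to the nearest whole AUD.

AUD 256,047

T = 3/12 years.
Route A — deposit KRW, sell forward: 6,600,000,000 × 1.0218349687 × 0.0015530 = AUD 10,473,604.06.
Route B — convert at spot, deposit AUD: 6,600,000,000 × 0.0015111 × 1.0244951964 = AUD 10,217,556.96.
The quoted forward overvalues KRW, so borrow AUD, buy KRW at spot, deposit the KRW at 8.64%, and sell the proceeds forward at 0.0015530.
Arbitrage profit = |10,473,604.06 − 10,217,556.96| = AUD 256,047.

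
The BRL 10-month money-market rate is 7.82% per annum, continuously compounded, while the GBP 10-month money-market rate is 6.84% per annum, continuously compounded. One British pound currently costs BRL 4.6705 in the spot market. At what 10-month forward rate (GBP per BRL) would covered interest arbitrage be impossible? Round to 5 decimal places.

0.21237

T = 10/12 years.
BRL growth factor: e^(0.0782×10/12) = 1.0673369.
GBP growth factor: e^(0.0684×10/12) = 1.0586558.
CIP: F = S · (grow BRL)/(grow GBP) = 4.6705 × 1.0673369/1.0586558 = 4.708799 BRL per GBP.
Invert for GBP per BRL: 1 / 4.708799 = 0.21237.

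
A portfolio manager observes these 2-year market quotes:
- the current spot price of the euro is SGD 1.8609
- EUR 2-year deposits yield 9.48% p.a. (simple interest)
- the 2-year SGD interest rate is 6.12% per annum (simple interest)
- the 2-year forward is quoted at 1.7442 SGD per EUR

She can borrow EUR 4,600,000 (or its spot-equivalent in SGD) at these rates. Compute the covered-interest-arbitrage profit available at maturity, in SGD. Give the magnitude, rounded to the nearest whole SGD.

T = 2 years.
Route A — deposit EUR, sell forward: 4,600,000 × 1.189600 × 1.7442 = SGD 9,544,541.47.
Route B — convert at spot, deposit SGD: 4,600,000 × 1.8609 × 1.122400 = SGD 9,607,901.14.
The quoted forward undervalues EUR, so borrow EUR, convert to SGD at spot, deposit the SGD at 6.12%, and buy EUR forward at 1.7442 to cover the loan.
The gap between the two covered legs is SGD 63,360.

SGD 63,360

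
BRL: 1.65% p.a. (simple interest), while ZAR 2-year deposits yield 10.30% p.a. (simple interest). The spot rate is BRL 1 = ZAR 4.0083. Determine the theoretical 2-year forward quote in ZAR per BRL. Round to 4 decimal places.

T = 2 years.
Growth of 1 ZAR over T: 1 + 0.1030×2 = 1.206000.
BRL growth factor: 1 + 0.0165×2 = 1.033000.
Forward (ZAR per BRL) = 4.0083 × 1.206000 / 1.033000 = 4.679584.

4.6796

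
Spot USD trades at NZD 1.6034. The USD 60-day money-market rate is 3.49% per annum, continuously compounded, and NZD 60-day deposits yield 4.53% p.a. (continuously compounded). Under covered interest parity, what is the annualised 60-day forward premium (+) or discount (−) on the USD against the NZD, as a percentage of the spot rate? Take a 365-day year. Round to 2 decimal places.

T = 60/365 years.
CIP forward (NZD per USD) = 1.6034 × 1.0074744/1.0057535 = 1.6061435.
Annualised premium = (F − S)/S × (1/T) = (1.6061435 − 1.6034)/1.6034 ÷ (60/365) = 1.04%.

+1.04%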